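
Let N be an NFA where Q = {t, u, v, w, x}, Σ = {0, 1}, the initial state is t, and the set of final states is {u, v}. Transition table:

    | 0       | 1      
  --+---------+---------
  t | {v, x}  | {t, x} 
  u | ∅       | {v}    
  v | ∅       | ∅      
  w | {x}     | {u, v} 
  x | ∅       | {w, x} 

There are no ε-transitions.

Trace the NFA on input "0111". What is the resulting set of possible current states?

Start in {t}.
Read '0': t→{v, x}; now {v, x}.
Read '1': v→∅, x→{w, x}; now {w, x}.
Read '1': w→{u, v}, x→{w, x}; now {u, v, w, x}.
Read '1': u→{v}, v→∅, w→{u, v}, x→{w, x}; now {u, v, w, x}.

{u, v, w, x}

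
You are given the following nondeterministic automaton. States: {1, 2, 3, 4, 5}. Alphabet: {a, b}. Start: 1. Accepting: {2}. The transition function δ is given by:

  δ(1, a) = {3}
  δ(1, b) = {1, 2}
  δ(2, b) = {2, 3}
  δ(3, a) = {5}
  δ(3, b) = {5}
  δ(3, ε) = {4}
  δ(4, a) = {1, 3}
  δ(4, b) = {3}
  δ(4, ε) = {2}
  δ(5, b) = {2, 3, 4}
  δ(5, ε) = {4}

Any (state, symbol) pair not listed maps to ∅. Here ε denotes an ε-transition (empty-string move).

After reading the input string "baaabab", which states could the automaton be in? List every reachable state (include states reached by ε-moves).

{1, 2, 3, 4, 5}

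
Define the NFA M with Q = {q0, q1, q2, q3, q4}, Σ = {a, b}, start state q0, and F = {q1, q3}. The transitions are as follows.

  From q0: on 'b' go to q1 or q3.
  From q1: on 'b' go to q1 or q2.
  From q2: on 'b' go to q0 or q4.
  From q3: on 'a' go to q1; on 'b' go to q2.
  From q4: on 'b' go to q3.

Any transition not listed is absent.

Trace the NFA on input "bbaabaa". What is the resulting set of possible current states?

∅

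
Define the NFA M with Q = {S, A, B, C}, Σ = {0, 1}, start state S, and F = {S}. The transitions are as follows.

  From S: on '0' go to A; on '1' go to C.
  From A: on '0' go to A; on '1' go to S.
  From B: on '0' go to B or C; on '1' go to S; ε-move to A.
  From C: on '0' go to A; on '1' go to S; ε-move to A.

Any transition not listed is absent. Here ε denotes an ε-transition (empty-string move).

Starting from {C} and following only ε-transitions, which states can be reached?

Begin with {C}.
ε-move C → A; add A.

{A, C}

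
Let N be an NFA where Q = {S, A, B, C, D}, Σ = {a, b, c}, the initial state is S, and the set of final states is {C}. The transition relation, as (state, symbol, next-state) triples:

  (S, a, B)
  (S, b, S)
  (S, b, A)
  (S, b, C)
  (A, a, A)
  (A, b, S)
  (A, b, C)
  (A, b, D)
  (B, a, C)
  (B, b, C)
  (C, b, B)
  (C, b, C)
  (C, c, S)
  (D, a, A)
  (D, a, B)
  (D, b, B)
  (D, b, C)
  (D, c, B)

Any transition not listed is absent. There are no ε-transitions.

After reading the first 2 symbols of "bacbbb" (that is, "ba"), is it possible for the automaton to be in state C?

No

Start in {S}.
Read 'b': {S} → {S, A, C}.
Read 'a': {S, A, C} → {A, B}.
State C is not in {A, B}.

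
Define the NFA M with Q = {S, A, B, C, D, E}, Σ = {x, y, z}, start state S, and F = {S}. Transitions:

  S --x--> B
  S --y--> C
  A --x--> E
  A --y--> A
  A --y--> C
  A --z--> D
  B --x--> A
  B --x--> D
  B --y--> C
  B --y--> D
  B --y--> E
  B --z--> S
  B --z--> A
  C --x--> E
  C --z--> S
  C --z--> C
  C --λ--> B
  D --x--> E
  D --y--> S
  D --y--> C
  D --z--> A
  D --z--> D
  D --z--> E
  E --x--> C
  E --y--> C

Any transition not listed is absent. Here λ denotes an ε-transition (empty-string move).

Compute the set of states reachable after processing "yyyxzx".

{A, B, C, D, E}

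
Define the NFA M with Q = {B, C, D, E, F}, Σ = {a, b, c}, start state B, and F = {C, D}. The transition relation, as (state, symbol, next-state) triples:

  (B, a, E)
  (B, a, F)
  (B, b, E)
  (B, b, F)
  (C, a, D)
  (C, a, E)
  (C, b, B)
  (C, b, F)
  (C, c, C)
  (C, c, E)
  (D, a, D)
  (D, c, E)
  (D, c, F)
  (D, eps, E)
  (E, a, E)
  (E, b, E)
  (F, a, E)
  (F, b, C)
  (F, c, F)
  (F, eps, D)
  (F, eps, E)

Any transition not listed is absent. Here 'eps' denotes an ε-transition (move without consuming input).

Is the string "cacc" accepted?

No

Start in {B}.
Read 'c': {B} → ∅.
The set is empty and remains empty for the remaining 3 symbols.
The final set ∅ contains no accepting state.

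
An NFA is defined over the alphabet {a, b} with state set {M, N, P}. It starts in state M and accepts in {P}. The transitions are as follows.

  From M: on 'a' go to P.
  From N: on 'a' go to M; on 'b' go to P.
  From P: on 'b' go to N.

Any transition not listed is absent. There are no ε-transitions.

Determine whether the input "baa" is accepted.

No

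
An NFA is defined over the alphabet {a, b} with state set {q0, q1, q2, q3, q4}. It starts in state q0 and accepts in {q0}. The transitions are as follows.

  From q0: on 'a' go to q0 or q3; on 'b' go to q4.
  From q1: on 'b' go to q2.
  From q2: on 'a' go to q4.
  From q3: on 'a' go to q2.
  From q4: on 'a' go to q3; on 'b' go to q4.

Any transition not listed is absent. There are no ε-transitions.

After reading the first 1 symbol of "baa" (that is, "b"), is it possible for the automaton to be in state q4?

Yes

Start in {q0}.
Read 'b': {q0} → {q4}.
State q4 is in {q4}.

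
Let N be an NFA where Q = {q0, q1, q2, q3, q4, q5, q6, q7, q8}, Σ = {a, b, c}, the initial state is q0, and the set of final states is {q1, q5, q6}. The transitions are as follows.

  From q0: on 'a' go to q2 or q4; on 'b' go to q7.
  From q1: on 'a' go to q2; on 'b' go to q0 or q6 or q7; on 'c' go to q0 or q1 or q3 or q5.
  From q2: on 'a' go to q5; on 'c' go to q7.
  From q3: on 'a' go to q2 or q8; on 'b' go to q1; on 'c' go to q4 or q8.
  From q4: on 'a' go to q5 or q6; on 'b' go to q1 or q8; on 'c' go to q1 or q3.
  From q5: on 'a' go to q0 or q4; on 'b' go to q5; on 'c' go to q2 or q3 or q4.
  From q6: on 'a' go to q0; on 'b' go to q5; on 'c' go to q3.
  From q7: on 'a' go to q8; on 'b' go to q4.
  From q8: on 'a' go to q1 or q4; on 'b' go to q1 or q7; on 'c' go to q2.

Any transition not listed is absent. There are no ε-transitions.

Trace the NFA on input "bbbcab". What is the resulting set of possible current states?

Start in {q0}.
Read 'b': {q0} → {q7}.
Read 'b': {q7} → {q4}.
Read 'b': {q4} → {q1, q8}.
Read 'c': {q1, q8} → {q0, q1, q2, q3, q5}.
Read 'a': {q0, q1, q2, q3, q5} → {q0, q2, q4, q5, q8}.
Read 'b': {q0, q2, q4, q5, q8} → {q1, q5, q7, q8}.

{q1, q5, q7, q8}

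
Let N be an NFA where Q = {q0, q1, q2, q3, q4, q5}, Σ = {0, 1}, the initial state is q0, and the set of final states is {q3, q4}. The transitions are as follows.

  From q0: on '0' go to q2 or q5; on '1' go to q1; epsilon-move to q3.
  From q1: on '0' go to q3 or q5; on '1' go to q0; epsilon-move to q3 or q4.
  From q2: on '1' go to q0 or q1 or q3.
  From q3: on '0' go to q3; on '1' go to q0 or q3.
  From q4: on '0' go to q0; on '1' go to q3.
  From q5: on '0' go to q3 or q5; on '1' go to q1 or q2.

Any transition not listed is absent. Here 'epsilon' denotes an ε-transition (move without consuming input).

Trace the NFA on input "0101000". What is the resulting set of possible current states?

{q3, q5}

Start: ε-closure({q0}) = {q0, q3}.
Read '0': q0→{q2, q5}, q3→{q3}; now {q2, q3, q5}.
Read '1': q2→{q0, q1, q3}, q3→{q0, q3}, q5→{q1, q2}; union {q0, q1, q2, q3}; ε-closure = {q0, q1, q2, q3, q4}.
Read '0': q0→{q2, q5}, q1→{q3, q5}, q2→∅, q3→{q3}, q4→{q0}; now {q0, q2, q3, q5}.
Read '1': q0→{q1}, q2→{q0, q1, q3}, q3→{q0, q3}, q5→{q1, q2}; union {q0, q1, q2, q3}; ε-closure = {q0, q1, q2, q3, q4}.
Read '0': q0→{q2, q5}, q1→{q3, q5}, q2→∅, q3→{q3}, q4→{q0}; now {q0, q2, q3, q5}.
Read '0': q0→{q2, q5}, q2→∅, q3→{q3}, q5→{q3, q5}; now {q2, q3, q5}.
Read '0': q2→∅, q3→{q3}, q5→{q3, q5}; now {q3, q5}.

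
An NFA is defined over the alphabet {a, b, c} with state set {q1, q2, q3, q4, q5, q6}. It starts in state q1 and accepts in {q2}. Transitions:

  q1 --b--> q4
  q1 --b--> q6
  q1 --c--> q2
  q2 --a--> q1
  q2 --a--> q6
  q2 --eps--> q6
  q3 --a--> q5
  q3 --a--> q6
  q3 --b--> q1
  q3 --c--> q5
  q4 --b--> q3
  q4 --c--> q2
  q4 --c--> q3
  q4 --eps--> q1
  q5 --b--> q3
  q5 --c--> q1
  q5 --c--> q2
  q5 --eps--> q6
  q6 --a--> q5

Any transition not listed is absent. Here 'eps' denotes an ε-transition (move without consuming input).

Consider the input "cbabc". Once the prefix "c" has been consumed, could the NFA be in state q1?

No

Start in {q1}.
Read 'c': q1→{q2}; union {q2}; ε-closure = {q2, q6}.
State q1 is not in {q2, q6}.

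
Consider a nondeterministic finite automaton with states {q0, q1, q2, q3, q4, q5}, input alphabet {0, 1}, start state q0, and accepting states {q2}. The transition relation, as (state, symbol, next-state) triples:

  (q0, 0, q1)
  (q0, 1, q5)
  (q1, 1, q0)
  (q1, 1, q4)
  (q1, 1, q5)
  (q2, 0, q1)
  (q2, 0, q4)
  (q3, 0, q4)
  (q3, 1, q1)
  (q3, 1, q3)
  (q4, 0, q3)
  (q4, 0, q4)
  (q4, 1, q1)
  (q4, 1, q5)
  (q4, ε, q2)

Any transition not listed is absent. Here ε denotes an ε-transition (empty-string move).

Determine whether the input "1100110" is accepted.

Start in {q0}.
Read '1': {q0} → {q5}.
Read '1': {q5} → ∅.
The set is empty and remains empty for the remaining 5 symbols.
The final set ∅ contains no accepting state.

No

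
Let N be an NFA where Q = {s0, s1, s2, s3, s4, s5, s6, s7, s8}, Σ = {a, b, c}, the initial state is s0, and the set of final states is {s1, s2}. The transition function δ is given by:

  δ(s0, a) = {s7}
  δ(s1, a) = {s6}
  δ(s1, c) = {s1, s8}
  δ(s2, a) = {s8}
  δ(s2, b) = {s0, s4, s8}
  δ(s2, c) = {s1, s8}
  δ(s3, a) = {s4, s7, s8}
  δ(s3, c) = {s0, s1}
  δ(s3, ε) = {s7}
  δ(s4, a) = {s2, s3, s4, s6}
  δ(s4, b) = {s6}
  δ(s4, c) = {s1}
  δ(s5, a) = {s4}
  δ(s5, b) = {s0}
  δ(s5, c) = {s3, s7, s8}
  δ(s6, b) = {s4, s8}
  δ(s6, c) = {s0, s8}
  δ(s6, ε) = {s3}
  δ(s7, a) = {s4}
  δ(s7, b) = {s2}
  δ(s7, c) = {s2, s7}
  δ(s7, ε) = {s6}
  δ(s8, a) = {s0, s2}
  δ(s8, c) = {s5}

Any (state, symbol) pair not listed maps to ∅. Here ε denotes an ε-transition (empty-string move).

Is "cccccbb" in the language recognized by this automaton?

No

Start in {s0}.
Read 'c': s0→∅; now ∅.
The set is empty and remains empty for the remaining 6 symbols.
The final set ∅ contains no accepting state.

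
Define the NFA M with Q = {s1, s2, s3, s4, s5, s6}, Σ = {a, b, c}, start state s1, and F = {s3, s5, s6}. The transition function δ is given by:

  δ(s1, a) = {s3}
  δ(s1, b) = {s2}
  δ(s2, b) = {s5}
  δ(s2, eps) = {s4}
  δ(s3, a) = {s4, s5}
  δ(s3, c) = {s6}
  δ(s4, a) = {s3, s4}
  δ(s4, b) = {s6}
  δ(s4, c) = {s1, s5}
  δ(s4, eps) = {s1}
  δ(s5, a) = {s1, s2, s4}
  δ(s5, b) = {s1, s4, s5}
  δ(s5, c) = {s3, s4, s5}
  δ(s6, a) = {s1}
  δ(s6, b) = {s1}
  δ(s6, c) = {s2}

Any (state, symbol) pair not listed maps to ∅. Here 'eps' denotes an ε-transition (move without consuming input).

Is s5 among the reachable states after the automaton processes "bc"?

Start in {s1}.
Read 'b': {s1} → {s1, s2, s4}.
Read 'c': {s1, s2, s4} → {s1, s5}.
State s5 is in {s1, s5}.

Yes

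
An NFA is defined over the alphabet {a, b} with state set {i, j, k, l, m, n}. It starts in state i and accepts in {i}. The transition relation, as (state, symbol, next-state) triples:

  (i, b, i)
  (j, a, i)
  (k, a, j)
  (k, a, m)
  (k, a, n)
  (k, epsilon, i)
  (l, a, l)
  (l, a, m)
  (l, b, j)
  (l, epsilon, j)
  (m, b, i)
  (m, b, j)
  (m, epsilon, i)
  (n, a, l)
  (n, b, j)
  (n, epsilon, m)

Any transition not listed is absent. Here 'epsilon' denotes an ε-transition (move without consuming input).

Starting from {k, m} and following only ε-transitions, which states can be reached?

Begin with {k, m}.
ε-move k → i; add i.

{i, k, m}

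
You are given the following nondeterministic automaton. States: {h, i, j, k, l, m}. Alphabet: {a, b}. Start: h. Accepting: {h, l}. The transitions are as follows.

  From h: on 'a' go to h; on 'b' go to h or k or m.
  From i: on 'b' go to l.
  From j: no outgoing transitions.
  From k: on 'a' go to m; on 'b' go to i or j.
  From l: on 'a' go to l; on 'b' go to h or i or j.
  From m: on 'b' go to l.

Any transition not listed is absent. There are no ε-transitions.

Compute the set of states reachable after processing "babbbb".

{h, i, j, k, l, m}

Start in {h}.
Read 'b': h→{h, k, m}; now {h, k, m}.
Read 'a': h→{h}, k→{m}, m→∅; now {h, m}.
Read 'b': h→{h, k, m}, m→{l}; now {h, k, l, m}.
Read 'b': h→{h, k, m}, k→{i, j}, l→{h, i, j}, m→{l}; now {h, i, j, k, l, m}.
Read 'b': h→{h, k, m}, i→{l}, j→∅, k→{i, j}, l→{h, i, j}, m→{l}; now {h, i, j, k, l, m}.
Read 'b': h→{h, k, m}, i→{l}, j→∅, k→{i, j}, l→{h, i, j}, m→{l}; now {h, i, j, k, l, m}.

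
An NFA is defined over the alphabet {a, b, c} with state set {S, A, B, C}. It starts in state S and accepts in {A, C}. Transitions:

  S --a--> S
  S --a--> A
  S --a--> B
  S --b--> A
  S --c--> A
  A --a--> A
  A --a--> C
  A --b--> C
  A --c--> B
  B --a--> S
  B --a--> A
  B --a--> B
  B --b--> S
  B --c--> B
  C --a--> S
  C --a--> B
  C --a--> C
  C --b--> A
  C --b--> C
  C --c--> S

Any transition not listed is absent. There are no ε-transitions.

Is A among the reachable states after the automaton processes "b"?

Yes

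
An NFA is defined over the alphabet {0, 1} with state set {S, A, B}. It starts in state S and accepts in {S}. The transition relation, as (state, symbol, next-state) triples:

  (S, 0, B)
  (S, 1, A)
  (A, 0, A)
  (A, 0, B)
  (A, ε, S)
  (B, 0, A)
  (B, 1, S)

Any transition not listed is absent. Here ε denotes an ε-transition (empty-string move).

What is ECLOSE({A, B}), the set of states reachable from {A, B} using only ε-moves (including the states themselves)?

{S, A, B}

Begin with {A, B}.
ε-move A → S; add S.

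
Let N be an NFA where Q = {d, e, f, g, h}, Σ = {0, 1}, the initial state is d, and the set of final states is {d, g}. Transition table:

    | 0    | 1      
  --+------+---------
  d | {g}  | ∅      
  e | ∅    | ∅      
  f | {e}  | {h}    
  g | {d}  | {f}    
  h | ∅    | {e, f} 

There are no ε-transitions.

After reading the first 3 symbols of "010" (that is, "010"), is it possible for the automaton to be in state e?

Yes

Start in {d}.
Read '0': d→{g}; now {g}.
Read '1': g→{f}; now {f}.
Read '0': f→{e}; now {e}.
State e is in {e}.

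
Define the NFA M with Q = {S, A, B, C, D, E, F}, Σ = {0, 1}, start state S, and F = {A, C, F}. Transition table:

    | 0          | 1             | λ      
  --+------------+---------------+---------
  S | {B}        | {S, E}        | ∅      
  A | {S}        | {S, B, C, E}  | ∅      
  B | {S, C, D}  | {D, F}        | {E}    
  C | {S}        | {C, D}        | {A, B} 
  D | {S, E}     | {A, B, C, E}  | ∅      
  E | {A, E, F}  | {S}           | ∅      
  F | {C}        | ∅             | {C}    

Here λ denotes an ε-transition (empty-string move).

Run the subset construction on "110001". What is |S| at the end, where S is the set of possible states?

Start in {S}.
Read '1': S→{S, E}; now {S, E}.
Read '1': S→{S, E}, E→{S}; now {S, E}.
Read '0': S→{B}, E→{A, E, F}; union {A, B, E, F}; ε-closure = {A, B, C, E, F}.
Read '0': A→{S}, B→{S, C, D}, C→{S}, E→{A, E, F}, F→{C}; union {S, A, C, D, E, F}; ε-closure = {S, A, B, C, D, E, F}.
Read '0': S→{B}, A→{S}, B→{S, C, D}, C→{S}, D→{S, E}, E→{A, E, F}, F→{C}; now {S, A, B, C, D, E, F}.
Read '1': S→{S, E}, A→{S, B, C, E}, B→{D, F}, C→{C, D}, D→{A, B, C, E}, E→{S}, F→∅; now {S, A, B, C, D, E, F}.
That set has 7 states.

7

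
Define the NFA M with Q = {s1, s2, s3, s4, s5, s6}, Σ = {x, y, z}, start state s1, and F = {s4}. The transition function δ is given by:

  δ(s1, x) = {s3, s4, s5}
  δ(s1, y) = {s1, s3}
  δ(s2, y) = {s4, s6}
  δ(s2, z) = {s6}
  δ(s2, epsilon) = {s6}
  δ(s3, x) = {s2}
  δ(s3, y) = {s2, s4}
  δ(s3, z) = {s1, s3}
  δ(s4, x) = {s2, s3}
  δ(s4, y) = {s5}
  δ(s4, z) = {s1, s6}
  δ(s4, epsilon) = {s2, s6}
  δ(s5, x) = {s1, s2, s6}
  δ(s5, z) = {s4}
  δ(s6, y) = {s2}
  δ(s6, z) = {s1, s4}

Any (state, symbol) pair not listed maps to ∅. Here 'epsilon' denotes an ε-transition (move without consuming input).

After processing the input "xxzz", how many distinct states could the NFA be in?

5

Start in {s1}.
Read 'x': {s1} → {s2, s3, s4, s5, s6}.
Read 'x': {s2, s3, s4, s5, s6} → {s1, s2, s3, s6}.
Read 'z': {s1, s2, s3, s6} → {s1, s2, s3, s4, s6}.
Read 'z': {s1, s2, s3, s4, s6} → {s1, s2, s3, s4, s6}.
That set has 5 states.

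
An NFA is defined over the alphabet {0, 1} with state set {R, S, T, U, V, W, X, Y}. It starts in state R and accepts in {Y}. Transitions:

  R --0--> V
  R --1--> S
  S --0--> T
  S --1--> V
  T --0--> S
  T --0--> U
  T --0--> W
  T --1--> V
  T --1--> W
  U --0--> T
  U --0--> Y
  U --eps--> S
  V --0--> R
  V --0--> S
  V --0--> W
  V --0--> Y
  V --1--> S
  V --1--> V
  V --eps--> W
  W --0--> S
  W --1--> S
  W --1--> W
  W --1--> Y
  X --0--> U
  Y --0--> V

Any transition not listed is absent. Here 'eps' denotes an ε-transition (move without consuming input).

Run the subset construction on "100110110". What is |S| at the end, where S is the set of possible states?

Start in {R}.
Read '1': R→{S}; now {S}.
Read '0': S→{T}; now {T}.
Read '0': T→{S, U, W}; now {S, U, W}.
Read '1': S→{V}, U→∅, W→{S, W, Y}; now {S, V, W, Y}.
Read '1': S→{V}, V→{S, V}, W→{S, W, Y}, Y→∅; now {S, V, W, Y}.
Read '0': S→{T}, V→{R, S, W, Y}, W→{S}, Y→{V}; now {R, S, T, V, W, Y}.
Read '1': R→{S}, S→{V}, T→{V, W}, V→{S, V}, W→{S, W, Y}, Y→∅; now {S, V, W, Y}.
Read '1': S→{V}, V→{S, V}, W→{S, W, Y}, Y→∅; now {S, V, W, Y}.
Read '0': S→{T}, V→{R, S, W, Y}, W→{S}, Y→{V}; now {R, S, T, V, W, Y}.
That set has 6 states.

6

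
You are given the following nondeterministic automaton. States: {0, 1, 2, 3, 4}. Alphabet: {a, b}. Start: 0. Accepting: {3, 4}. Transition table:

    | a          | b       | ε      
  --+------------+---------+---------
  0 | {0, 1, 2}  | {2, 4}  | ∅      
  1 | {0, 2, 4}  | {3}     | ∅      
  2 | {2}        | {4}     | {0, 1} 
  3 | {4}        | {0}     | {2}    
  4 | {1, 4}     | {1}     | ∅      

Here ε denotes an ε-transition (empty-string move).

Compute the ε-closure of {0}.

{0}

Begin with {0}.
No ε-moves leave this set, so the closure equals the set itself.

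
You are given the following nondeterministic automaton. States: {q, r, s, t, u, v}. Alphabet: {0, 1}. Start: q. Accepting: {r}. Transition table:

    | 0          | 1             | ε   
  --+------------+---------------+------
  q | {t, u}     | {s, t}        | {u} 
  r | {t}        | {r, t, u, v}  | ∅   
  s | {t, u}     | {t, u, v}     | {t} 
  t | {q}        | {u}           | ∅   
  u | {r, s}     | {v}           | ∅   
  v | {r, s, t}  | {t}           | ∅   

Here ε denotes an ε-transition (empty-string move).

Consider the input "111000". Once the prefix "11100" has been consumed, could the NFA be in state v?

Start: ε-closure({q}) = {q, u}.
Read '1': q→{s, t}, u→{v}; now {s, t, v}.
Read '1': s→{t, u, v}, t→{u}, v→{t}; now {t, u, v}.
Read '1': t→{u}, u→{v}, v→{t}; now {t, u, v}.
Read '0': t→{q}, u→{r, s}, v→{r, s, t}; union {q, r, s, t}; ε-closure = {q, r, s, t, u}.
Read '0': q→{t, u}, r→{t}, s→{t, u}, t→{q}, u→{r, s}; now {q, r, s, t, u}.
State v is not in {q, r, s, t, u}.

No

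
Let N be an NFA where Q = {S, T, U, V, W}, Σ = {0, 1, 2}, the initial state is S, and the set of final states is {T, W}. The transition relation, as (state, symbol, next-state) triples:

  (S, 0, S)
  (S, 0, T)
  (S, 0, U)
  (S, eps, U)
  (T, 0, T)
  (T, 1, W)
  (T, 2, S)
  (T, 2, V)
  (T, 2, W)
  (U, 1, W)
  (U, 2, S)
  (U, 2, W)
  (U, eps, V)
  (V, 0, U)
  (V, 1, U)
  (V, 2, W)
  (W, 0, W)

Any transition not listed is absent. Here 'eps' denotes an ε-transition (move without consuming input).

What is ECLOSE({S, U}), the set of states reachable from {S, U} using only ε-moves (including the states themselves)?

{S, U, V}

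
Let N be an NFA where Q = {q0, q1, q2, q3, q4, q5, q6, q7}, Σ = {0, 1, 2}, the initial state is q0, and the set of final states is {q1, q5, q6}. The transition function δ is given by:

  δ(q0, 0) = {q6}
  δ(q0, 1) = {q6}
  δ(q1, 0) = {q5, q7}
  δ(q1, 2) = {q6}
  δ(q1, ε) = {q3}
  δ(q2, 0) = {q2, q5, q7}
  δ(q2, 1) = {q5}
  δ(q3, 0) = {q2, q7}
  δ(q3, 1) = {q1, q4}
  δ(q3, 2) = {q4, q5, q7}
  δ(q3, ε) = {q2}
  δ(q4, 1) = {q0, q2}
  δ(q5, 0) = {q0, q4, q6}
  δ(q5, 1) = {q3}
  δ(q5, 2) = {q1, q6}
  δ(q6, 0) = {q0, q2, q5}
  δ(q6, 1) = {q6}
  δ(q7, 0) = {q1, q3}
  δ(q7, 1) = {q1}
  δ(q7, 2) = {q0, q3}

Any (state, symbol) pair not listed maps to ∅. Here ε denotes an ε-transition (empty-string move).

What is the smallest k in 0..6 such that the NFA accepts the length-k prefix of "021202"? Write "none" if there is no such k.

1

Start in {q0}.
Read '0': q0→{q6}; now {q6}.
None of the earlier sets intersect F, but {q6} does.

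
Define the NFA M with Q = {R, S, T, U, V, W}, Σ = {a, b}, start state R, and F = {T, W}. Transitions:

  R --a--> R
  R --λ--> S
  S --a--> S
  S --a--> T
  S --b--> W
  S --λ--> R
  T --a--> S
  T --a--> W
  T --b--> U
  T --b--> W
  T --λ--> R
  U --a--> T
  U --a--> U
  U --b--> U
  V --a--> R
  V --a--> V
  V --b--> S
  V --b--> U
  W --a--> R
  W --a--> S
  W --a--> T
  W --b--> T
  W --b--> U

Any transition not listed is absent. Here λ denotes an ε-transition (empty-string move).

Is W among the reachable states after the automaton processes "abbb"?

Yes

Start: ε-closure({R}) = {R, S}.
Read 'a': {R, S} → {R, S, T}.
Read 'b': {R, S, T} → {U, W}.
Read 'b': {U, W} → {R, S, T, U}.
Read 'b': {R, S, T, U} → {U, W}.
State W is in {U, W}.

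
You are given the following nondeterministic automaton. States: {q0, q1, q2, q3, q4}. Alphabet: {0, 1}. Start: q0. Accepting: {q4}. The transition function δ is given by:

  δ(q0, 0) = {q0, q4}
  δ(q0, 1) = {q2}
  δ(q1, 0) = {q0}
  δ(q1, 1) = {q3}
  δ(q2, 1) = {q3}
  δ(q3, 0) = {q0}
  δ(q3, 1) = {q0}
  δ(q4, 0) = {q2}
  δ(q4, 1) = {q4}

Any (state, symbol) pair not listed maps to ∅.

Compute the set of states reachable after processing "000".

Start in {q0}.
Read '0': q0→{q0, q4}; now {q0, q4}.
Read '0': q0→{q0, q4}, q4→{q2}; now {q0, q2, q4}.
Read '0': q0→{q0, q4}, q2→∅, q4→{q2}; now {q0, q2, q4}.

{q0, q2, q4}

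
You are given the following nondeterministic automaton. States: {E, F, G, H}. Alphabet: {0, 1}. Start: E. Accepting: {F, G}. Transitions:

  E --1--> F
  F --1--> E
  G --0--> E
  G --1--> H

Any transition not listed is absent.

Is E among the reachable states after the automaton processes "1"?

No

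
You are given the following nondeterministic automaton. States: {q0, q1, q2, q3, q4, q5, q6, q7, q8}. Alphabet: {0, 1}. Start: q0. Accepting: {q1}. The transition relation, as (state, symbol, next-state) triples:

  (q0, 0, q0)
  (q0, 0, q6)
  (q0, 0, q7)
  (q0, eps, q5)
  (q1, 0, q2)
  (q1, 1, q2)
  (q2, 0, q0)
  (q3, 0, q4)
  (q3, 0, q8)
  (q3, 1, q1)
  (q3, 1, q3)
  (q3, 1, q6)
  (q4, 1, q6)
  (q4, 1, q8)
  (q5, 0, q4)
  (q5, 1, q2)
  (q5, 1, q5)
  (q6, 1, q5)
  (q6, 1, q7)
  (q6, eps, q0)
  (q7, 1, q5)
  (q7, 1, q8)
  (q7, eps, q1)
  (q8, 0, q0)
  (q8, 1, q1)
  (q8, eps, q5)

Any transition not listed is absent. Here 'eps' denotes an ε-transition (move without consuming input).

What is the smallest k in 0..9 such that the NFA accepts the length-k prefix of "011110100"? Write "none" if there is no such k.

1

Start: ε-closure({q0}) = {q0, q5}.
Read '0': {q0, q5} → {q0, q1, q4, q5, q6, q7}.
None of the earlier sets intersect F, but {q0, q1, q4, q5, q6, q7} does.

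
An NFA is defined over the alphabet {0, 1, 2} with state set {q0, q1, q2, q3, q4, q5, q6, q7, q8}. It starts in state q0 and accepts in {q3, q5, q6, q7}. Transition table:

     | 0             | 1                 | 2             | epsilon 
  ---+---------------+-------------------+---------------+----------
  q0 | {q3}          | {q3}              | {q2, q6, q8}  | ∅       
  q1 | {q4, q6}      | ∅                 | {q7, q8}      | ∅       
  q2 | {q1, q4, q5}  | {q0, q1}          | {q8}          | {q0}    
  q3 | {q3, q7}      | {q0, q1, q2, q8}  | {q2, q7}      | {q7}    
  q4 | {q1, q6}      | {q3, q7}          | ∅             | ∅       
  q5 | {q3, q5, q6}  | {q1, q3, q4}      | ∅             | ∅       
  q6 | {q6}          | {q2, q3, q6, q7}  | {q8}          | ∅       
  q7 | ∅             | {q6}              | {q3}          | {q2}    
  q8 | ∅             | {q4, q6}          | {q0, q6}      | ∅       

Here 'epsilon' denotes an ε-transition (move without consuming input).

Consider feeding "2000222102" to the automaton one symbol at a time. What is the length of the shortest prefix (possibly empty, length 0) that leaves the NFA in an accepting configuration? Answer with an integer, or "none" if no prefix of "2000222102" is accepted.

Start in {q0}.
Read '2': q0→{q2, q6, q8}; union {q2, q6, q8}; ε-closure = {q0, q2, q6, q8}.
None of the earlier sets intersect F, but {q0, q2, q6, q8} does.

1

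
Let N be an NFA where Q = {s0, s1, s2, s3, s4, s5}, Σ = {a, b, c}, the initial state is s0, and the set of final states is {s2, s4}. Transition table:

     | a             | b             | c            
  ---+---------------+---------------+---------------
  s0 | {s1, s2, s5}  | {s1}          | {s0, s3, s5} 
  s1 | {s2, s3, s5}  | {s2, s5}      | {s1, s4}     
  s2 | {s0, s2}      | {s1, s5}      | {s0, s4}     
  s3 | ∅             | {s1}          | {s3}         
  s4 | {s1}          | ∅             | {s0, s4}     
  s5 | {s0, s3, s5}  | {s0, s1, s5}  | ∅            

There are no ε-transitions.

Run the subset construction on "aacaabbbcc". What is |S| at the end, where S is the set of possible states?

5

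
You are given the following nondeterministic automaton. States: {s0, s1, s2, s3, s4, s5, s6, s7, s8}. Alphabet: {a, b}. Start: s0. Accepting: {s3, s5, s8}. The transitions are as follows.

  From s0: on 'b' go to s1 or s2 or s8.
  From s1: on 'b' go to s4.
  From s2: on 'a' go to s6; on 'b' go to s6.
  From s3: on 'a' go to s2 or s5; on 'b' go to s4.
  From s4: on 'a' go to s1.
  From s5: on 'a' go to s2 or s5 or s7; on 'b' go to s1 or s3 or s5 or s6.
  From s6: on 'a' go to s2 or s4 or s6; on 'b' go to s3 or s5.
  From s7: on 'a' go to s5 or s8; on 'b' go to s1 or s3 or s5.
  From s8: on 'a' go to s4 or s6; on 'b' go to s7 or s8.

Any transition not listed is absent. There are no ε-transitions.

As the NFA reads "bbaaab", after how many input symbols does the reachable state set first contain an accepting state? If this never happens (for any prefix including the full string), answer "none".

1

Start in {s0}.
Read 'b': {s0} → {s1, s2, s8}.
None of the earlier sets intersect F, but {s1, s2, s8} does.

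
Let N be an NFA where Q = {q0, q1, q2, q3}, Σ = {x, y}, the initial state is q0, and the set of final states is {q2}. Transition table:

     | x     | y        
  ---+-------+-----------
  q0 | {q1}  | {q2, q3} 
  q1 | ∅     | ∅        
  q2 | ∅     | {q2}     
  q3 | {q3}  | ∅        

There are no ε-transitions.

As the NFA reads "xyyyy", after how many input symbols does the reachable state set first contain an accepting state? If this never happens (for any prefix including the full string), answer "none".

Start in {q0}.
Read 'x': q0→{q1}; now {q1}.
Read 'y': q1→∅; now ∅.
The set is empty and remains empty for the remaining 3 symbols.
No reachable set along the way intersects F.

none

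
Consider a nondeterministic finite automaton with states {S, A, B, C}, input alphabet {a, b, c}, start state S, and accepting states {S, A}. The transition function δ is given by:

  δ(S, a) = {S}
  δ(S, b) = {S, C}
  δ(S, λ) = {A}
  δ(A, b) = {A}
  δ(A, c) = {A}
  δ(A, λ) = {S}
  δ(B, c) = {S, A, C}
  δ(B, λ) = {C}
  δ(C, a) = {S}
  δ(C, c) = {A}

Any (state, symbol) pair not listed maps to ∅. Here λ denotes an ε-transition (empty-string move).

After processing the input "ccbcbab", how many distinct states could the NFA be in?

3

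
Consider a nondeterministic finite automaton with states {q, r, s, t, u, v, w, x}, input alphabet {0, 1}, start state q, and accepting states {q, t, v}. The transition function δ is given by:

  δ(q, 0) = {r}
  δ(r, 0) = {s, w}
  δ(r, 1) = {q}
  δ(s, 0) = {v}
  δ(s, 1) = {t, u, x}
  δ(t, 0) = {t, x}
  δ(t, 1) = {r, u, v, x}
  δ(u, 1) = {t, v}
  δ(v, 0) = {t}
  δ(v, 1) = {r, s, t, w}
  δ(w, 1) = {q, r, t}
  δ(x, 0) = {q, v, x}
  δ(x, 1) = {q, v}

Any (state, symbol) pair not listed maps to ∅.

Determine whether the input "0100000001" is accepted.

Start in {q}.
Read '0': {q} → {r}.
Read '1': {r} → {q}.
Read '0': {q} → {r}.
Read '0': {r} → {s, w}.
Read '0': {s, w} → {v}.
Read '0': {v} → {t}.
Read '0': {t} → {t, x}.
Read '0': {t, x} → {q, t, v, x}.
Read '0': {q, t, v, x} → {q, r, t, v, x}.
Read '1': {q, r, t, v, x} → {q, r, s, t, u, v, w, x}.
The final set {q, r, s, t, u, v, w, x} contains the accepting states q, t, v.

Yes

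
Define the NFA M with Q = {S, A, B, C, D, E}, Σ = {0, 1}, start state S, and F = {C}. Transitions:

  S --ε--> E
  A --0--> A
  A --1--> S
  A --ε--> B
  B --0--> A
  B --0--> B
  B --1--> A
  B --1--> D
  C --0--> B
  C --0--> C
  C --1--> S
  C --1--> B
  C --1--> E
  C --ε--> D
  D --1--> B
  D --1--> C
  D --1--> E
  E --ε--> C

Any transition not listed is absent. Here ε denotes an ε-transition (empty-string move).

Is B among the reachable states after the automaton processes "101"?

Yes

Start: ε-closure({S}) = {S, C, D, E}.
Read '1': {S, C, D, E} → {S, B, C, D, E}.
Read '0': {S, B, C, D, E} → {A, B, C, D}.
Read '1': {A, B, C, D} → {S, A, B, C, D, E}.
State B is in {S, A, B, C, D, E}.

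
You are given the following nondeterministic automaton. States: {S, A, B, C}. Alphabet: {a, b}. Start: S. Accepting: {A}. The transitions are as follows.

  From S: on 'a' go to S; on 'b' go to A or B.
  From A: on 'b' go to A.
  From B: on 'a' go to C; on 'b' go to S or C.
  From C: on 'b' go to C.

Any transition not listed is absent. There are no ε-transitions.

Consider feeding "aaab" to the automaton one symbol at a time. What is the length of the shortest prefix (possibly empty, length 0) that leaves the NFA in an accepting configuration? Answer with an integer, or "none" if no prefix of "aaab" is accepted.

4

Start in {S}.
Read 'a': S→{S}; now {S}.
Read 'a': S→{S}; now {S}.
Read 'a': S→{S}; now {S}.
Read 'b': S→{A, B}; now {A, B}.
None of the earlier sets intersect F, but {A, B} does.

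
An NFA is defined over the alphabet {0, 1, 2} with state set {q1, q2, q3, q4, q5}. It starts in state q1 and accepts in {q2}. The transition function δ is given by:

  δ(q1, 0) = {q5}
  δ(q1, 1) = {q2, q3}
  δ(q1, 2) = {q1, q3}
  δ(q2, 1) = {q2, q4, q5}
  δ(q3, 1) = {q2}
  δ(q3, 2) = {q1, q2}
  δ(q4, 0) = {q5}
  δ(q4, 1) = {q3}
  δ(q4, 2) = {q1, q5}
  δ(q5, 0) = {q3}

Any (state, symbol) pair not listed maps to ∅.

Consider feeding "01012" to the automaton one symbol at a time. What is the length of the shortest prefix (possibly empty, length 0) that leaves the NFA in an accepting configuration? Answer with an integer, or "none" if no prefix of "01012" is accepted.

none

Start in {q1}.
Read '0': q1→{q5}; now {q5}.
Read '1': q5→∅; now ∅.
The set is empty and remains empty for the remaining 3 symbols.
No reachable set along the way intersects F.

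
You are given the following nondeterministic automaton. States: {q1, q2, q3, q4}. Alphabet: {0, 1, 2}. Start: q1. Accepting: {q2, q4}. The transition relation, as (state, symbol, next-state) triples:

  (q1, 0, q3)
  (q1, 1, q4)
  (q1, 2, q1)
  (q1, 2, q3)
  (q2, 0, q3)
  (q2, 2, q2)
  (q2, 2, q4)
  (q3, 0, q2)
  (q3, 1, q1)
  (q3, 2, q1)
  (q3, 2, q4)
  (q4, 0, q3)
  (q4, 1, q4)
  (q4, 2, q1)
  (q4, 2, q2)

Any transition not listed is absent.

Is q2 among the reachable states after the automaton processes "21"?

Start in {q1}.
Read '2': {q1} → {q1, q3}.
Read '1': {q1, q3} → {q1, q4}.
State q2 is not in {q1, q4}.

No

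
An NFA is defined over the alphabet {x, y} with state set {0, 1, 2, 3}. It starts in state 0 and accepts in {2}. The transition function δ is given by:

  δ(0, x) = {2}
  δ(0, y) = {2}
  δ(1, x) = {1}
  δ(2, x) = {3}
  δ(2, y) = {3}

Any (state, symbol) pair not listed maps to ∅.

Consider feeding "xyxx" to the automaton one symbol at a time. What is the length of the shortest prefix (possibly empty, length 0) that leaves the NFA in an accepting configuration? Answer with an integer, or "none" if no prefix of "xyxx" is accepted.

Start in {0}.
Read 'x': 0→{2}; now {2}.
None of the earlier sets intersect F, but {2} does.

1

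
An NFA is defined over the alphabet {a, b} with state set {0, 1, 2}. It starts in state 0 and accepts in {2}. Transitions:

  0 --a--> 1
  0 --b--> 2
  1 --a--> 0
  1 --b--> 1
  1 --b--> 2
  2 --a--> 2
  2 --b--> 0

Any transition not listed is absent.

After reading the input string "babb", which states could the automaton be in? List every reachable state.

{2}

Start in {0}.
Read 'b': {0} → {2}.
Read 'a': {2} → {2}.
Read 'b': {2} → {0}.
Read 'b': {0} → {2}.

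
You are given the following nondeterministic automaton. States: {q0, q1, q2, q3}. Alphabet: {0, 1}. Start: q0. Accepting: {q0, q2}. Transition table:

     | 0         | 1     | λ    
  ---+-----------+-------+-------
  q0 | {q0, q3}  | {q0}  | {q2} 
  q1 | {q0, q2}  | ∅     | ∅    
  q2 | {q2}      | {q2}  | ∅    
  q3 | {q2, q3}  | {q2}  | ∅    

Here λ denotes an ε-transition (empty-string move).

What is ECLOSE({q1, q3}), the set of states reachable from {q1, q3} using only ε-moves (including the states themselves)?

Begin with {q1, q3}.
No ε-moves leave this set, so the closure equals the set itself.

{q1, q3}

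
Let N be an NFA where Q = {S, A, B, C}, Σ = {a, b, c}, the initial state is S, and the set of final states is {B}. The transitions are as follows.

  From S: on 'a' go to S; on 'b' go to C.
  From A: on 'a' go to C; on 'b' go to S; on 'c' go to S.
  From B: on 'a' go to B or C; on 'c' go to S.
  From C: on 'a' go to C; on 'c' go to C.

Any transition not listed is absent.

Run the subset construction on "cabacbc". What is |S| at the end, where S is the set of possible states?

0

Start in {S}.
Read 'c': {S} → ∅.
The set is empty and remains empty for the remaining 6 symbols.
That set has 0 states.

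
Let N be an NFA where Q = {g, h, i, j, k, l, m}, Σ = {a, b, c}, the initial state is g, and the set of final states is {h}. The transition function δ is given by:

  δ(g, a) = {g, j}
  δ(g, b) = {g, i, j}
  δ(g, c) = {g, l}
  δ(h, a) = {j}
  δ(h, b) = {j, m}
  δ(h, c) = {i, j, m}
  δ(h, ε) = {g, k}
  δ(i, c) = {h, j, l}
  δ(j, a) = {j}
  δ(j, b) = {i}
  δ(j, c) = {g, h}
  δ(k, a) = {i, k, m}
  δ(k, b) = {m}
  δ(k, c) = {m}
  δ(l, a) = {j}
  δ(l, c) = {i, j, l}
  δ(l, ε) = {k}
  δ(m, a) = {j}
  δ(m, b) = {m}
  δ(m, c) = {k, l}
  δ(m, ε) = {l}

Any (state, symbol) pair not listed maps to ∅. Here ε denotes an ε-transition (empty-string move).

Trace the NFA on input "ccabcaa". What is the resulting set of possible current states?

Start in {g}.
Read 'c': g→{g, l}; union {g, l}; ε-closure = {g, k, l}.
Read 'c': g→{g, l}, k→{m}, l→{i, j, l}; union {g, i, j, l, m}; ε-closure = {g, i, j, k, l, m}.
Read 'a': g→{g, j}, i→∅, j→{j}, k→{i, k, m}, l→{j}, m→{j}; union {g, i, j, k, m}; ε-closure = {g, i, j, k, l, m}.
Read 'b': g→{g, i, j}, i→∅, j→{i}, k→{m}, l→∅, m→{m}; union {g, i, j, m}; ε-closure = {g, i, j, k, l, m}.
Read 'c': g→{g, l}, i→{h, j, l}, j→{g, h}, k→{m}, l→{i, j, l}, m→{k, l}; now {g, h, i, j, k, l, m}.
Read 'a': g→{g, j}, h→{j}, i→∅, j→{j}, k→{i, k, m}, l→{j}, m→{j}; union {g, i, j, k, m}; ε-closure = {g, i, j, k, l, m}.
Read 'a': g→{g, j}, i→∅, j→{j}, k→{i, k, m}, l→{j}, m→{j}; union {g, i, j, k, m}; ε-closure = {g, i, j, k, l, m}.

{g, i, j, k, l, m}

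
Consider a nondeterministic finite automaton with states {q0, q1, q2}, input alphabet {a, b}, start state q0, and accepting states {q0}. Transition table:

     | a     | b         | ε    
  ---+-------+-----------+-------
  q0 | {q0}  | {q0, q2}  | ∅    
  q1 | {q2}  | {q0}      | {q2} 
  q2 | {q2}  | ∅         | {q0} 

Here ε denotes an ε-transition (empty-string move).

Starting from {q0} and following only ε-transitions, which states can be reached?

{q0}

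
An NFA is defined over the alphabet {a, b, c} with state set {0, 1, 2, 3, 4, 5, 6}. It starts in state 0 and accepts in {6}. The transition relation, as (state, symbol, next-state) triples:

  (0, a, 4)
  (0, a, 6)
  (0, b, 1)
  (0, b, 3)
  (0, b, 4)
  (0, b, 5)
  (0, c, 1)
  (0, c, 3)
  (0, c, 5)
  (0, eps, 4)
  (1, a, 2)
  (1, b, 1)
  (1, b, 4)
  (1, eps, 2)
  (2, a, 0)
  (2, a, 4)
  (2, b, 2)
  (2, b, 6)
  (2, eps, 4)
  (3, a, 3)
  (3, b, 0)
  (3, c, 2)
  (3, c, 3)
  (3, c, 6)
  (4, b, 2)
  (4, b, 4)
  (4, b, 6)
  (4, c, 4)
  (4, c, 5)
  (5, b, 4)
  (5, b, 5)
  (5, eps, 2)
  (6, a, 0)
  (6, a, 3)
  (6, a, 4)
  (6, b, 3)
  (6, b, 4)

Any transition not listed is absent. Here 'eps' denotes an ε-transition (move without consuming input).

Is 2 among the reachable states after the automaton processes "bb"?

Yes

Start: ε-closure({0}) = {0, 4}.
Read 'b': 0→{1, 3, 4, 5}, 4→{2, 4, 6}; now {1, 2, 3, 4, 5, 6}.
Read 'b': 1→{1, 4}, 2→{2, 6}, 3→{0}, 4→{2, 4, 6}, 5→{4, 5}, 6→{3, 4}; now {0, 1, 2, 3, 4, 5, 6}.
State 2 is in {0, 1, 2, 3, 4, 5, 6}.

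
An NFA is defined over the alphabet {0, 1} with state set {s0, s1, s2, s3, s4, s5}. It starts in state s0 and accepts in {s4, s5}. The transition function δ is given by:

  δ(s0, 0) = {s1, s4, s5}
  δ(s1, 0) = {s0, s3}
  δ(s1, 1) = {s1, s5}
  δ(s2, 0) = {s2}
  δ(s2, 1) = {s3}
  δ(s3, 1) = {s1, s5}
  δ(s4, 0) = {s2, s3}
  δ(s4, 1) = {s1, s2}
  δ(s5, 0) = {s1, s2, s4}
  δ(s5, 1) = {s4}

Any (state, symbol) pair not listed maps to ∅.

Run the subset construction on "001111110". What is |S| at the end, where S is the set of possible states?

Start in {s0}.
Read '0': s0→{s1, s4, s5}; now {s1, s4, s5}.
Read '0': s1→{s0, s3}, s4→{s2, s3}, s5→{s1, s2, s4}; now {s0, s1, s2, s3, s4}.
Read '1': s0→∅, s1→{s1, s5}, s2→{s3}, s3→{s1, s5}, s4→{s1, s2}; now {s1, s2, s3, s5}.
Read '1': s1→{s1, s5}, s2→{s3}, s3→{s1, s5}, s5→{s4}; now {s1, s3, s4, s5}.
Read '1': s1→{s1, s5}, s3→{s1, s5}, s4→{s1, s2}, s5→{s4}; now {s1, s2, s4, s5}.
Read '1': s1→{s1, s5}, s2→{s3}, s4→{s1, s2}, s5→{s4}; now {s1, s2, s3, s4, s5}.
Read '1': s1→{s1, s5}, s2→{s3}, s3→{s1, s5}, s4→{s1, s2}, s5→{s4}; now {s1, s2, s3, s4, s5}.
Read '1': s1→{s1, s5}, s2→{s3}, s3→{s1, s5}, s4→{s1, s2}, s5→{s4}; now {s1, s2, s3, s4, s5}.
Read '0': s1→{s0, s3}, s2→{s2}, s3→∅, s4→{s2, s3}, s5→{s1, s2, s4}; now {s0, s1, s2, s3, s4}.
That set has 5 states.

5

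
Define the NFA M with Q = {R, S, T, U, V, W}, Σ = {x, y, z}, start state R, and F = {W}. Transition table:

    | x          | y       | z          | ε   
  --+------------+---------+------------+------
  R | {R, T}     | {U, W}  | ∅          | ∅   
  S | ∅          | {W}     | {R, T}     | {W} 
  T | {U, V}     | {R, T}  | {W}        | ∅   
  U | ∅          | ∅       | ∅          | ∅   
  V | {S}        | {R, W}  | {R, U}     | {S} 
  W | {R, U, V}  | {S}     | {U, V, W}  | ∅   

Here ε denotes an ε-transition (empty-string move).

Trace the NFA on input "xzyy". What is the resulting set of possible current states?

{S, W}

Start in {R}.
Read 'x': R→{R, T}; now {R, T}.
Read 'z': R→∅, T→{W}; now {W}.
Read 'y': W→{S}; union {S}; ε-closure = {S, W}.
Read 'y': S→{W}, W→{S}; now {S, W}.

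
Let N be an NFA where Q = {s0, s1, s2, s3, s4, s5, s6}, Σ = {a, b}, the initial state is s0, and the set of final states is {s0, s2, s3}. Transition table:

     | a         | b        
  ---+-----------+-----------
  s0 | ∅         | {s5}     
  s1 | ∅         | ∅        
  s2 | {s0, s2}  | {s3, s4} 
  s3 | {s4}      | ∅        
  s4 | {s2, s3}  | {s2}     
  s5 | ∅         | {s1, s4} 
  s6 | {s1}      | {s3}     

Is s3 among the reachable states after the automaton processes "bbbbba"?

Start in {s0}.
Read 'b': s0→{s5}; now {s5}.
Read 'b': s5→{s1, s4}; now {s1, s4}.
Read 'b': s1→∅, s4→{s2}; now {s2}.
Read 'b': s2→{s3, s4}; now {s3, s4}.
Read 'b': s3→∅, s4→{s2}; now {s2}.
Read 'a': s2→{s0, s2}; now {s0, s2}.
State s3 is not in {s0, s2}.

No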